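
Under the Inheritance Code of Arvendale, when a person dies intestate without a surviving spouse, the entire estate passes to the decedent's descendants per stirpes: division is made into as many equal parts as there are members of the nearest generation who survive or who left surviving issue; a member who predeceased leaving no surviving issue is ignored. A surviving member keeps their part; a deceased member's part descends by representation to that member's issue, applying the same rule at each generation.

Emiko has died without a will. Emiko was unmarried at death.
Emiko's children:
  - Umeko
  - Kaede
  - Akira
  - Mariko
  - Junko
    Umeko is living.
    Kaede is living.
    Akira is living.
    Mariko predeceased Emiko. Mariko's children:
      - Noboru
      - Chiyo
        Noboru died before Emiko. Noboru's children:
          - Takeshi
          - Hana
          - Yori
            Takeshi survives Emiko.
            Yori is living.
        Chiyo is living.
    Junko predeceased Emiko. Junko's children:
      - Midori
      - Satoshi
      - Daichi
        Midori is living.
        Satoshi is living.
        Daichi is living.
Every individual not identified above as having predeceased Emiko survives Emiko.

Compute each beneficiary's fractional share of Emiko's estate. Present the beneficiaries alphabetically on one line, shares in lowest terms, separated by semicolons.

Akira 1/5; Chiyo 1/10; Daichi 1/15; Hana 1/30; Kaede 1/5; Midori 1/15; Satoshi 1/15; Takeshi 1/30; Umeko 1/5; Yori 1/30

There is no surviving spouse, so the entire estate passes to Emiko's descendants per stirpes.
The estate is divided into 5 equal shares of 1/5 among Umeko, Kaede, Akira, Mariko, Junko.
Umeko is living and takes 1/5.
Kaede is living and takes 1/5.
Akira is living and takes 1/5.
Mariko predeceased; the 1/5 allotted to Mariko's branch passes to Mariko's issue by representation.
The 1/5 is divided into 2 equal shares of 1/10 among Noboru, Chiyo.
Noboru predeceased; the 1/10 allotted to Noboru's branch passes to Noboru's issue by representation.
The 1/10 is divided into 3 equal shares of 1/30 among Takeshi, Hana, Yori.
Takeshi is living and takes 1/30.
Hana is living and takes 1/30.
Yori is living and takes 1/30.
Chiyo is living and takes 1/10.
Junko predeceased; the 1/5 allotted to Junko's branch passes to Junko's issue by representation.
The 1/5 is divided into 3 equal shares of 1/15 among Midori, Satoshi, Daichi.
Midori is living and takes 1/15.
Satoshi is living and takes 1/15.
Daichi is living and takes 1/15.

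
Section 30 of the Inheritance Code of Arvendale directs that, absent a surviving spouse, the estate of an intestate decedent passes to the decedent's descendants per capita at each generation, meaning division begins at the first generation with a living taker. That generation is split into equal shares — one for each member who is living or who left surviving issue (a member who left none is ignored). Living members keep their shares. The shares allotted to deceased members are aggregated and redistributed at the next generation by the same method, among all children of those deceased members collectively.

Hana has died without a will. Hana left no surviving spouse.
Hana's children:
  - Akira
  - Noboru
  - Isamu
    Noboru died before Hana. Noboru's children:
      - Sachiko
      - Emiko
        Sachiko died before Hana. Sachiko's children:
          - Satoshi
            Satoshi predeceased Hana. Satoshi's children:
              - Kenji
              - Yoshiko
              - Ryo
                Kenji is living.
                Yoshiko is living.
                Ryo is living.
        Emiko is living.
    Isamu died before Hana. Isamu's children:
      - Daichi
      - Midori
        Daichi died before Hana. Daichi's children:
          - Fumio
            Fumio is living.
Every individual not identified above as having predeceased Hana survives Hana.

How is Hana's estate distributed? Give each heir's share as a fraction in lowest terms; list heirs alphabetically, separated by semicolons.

There is no surviving spouse, so the entire estate passes to Hana's descendants per capita at each generation.
At generation 1 (Akira, Noboru, Isamu) there are 3 shares of (1)/3 = 1/3 each.
Living: Akira — each takes 1/3.
Deceased: Noboru and Isamu. Their combined 2/3 is pooled and carried to generation 2.
At generation 2 (Sachiko, Emiko, Daichi, Midori) there are 4 shares of (2/3)/4 = 1/6 each.
Living: Emiko and Midori — each takes 1/6.
Deceased: Sachiko and Daichi. Their combined 1/3 is pooled and carried to generation 3.
At generation 3 (Satoshi, Fumio) there are 2 shares of (1/3)/2 = 1/6 each.
Living: Fumio — each takes 1/6.
Deceased: Satoshi. That 1/6 share is carried to generation 4.
At generation 4 (Kenji, Yoshiko, Ryo) there are 3 shares of (1/6)/3 = 1/18 each.
Living: Kenji, Yoshiko, and Ryo — each takes 1/18.

Akira 1/3; Emiko 1/6; Fumio 1/6; Kenji 1/18; Midori 1/6; Ryo 1/18; Yoshiko 1/18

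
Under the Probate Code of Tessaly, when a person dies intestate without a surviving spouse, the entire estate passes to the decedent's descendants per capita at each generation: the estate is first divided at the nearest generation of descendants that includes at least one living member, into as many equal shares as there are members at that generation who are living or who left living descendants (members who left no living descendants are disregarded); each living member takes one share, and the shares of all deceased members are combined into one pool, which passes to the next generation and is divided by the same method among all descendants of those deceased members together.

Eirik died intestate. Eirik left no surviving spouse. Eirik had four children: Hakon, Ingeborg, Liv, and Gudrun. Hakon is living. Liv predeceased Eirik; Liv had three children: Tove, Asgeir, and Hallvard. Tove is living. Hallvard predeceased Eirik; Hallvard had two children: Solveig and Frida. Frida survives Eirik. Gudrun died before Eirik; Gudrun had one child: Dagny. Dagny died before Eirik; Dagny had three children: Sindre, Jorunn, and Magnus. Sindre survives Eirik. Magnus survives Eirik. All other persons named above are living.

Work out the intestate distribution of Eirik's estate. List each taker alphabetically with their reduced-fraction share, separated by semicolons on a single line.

There is no surviving spouse, so the entire estate passes to Eirik's descendants per capita at each generation.
At generation 1 (Hakon, Ingeborg, Liv, Gudrun) there are 4 shares of (1)/4 = 1/4 each.
Living: Hakon and Ingeborg — each takes 1/4.
Deceased: Liv and Gudrun. Their combined 1/2 is pooled and carried to generation 2.
At generation 2 (Tove, Asgeir, Hallvard, Dagny) there are 4 shares of (1/2)/4 = 1/8 each.
Living: Tove and Asgeir — each takes 1/8.
Deceased: Hallvard and Dagny. Their combined 1/4 is pooled and carried to generation 3.
At generation 3 (Solveig, Frida, Sindre, Jorunn, Magnus) there are 5 shares of (1/4)/5 = 1/20 each.
Living: Solveig, Frida, Sindre, Jorunn, and Magnus — each takes 1/20.

Asgeir 1/8; Frida 1/20; Hakon 1/4; Ingeborg 1/4; Jorunn 1/20; Magnus 1/20; Sindre 1/20; Solveig 1/20; Tove 1/8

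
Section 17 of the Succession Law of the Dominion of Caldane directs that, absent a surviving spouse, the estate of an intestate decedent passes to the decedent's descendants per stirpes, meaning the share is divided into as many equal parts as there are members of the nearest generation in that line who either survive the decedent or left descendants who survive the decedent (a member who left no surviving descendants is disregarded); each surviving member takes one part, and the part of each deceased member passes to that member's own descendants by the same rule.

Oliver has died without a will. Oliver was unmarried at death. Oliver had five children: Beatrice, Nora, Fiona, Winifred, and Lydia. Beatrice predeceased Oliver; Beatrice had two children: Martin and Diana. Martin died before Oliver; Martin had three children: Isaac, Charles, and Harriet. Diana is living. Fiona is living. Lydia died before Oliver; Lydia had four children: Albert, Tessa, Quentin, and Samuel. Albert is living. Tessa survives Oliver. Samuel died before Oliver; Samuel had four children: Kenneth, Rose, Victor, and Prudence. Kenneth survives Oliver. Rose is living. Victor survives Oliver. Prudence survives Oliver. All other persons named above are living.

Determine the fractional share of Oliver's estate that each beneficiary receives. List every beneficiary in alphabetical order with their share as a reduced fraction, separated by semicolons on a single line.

Albert 1/20; Charles 1/30; Diana 1/10; Fiona 1/5; Harriet 1/30; Isaac 1/30; Kenneth 1/80; Nora 1/5; Prudence 1/80; Quentin 1/20; Rose 1/80; Tessa 1/20; Victor 1/80; Winifred 1/5

There is no surviving spouse, so the entire estate passes to Oliver's descendants per stirpes.
The estate is divided into 5 equal shares of 1/5 among Beatrice, Nora, Fiona, Winifred, Lydia.
Beatrice predeceased; the 1/5 allotted to Beatrice's branch passes to Beatrice's issue by representation.
The 1/5 is divided into 2 equal shares of 1/10 among Martin, Diana.
Martin predeceased; the 1/10 allotted to Martin's branch passes to Martin's issue by representation.
The 1/10 is divided into 3 equal shares of 1/30 among Isaac, Charles, Harriet.
Isaac is living and takes 1/30.
Charles is living and takes 1/30.
Harriet is living and takes 1/30.
Diana is living and takes 1/10.
Nora is living and takes 1/5.
Fiona is living and takes 1/5.
Winifred is living and takes 1/5.
Lydia predeceased; the 1/5 allotted to Lydia's branch passes to Lydia's issue by representation.
The 1/5 is divided into 4 equal shares of 1/20 among Albert, Tessa, Quentin, Samuel.
Albert is living and takes 1/20.
Tessa is living and takes 1/20.
Quentin is living and takes 1/20.
Samuel predeceased; the 1/20 allotted to Samuel's branch passes to Samuel's issue by representation.
The 1/20 is divided into 4 equal shares of 1/80 among Kenneth, Rose, Victor, Prudence.
Kenneth is living and takes 1/80.
Rose is living and takes 1/80.
Victor is living and takes 1/80.
Prudence is living and takes 1/80.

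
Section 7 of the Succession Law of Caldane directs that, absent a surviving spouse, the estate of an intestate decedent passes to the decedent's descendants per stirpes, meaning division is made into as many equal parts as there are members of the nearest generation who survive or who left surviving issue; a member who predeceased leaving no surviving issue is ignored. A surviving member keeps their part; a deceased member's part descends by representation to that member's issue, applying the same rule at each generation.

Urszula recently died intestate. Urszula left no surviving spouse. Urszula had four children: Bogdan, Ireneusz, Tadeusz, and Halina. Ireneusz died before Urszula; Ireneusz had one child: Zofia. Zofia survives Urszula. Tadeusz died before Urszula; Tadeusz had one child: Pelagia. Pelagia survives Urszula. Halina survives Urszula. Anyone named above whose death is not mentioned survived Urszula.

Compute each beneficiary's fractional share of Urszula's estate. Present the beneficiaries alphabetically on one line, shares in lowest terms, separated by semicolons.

There is no surviving spouse, so the entire estate passes to Urszula's descendants per stirpes.
The estate is divided into 4 equal shares of 1/4 among Bogdan, Ireneusz, Tadeusz, Halina.
Bogdan is living and takes 1/4.
Ireneusz predeceased; the 1/4 allotted to Ireneusz's branch passes to Ireneusz's issue by representation.
Zofia is the sole taker at this level and receives the full 1/4.
Tadeusz predeceased; the 1/4 allotted to Tadeusz's branch passes to Tadeusz's issue by representation.
Pelagia is the sole taker at this level and receives the full 1/4.
Halina is living and takes 1/4.

Bogdan 1/4; Halina 1/4; Pelagia 1/4; Zofia 1/4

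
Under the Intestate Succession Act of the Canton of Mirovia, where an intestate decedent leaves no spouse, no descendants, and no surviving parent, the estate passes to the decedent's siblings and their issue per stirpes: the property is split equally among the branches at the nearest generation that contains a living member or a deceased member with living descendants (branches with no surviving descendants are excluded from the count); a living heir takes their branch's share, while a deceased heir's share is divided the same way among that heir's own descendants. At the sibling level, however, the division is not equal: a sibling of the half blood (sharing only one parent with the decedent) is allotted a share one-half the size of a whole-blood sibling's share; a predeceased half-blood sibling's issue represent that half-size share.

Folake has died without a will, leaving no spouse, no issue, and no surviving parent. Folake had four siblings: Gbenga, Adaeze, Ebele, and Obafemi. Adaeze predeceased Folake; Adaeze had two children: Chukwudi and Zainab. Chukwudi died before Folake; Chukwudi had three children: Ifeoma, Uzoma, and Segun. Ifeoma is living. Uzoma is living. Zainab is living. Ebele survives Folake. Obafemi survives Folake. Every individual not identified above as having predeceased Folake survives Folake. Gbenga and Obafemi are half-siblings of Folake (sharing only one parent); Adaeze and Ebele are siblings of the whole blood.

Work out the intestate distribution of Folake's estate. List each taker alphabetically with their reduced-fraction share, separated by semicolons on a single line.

Ebele 1/3; Gbenga 1/6; Ifeoma 1/18; Obafemi 1/6; Segun 1/18; Uzoma 1/18; Zainab 1/6

No spouse, descendants, or parent survives, so the estate passes to Folake's siblings per stirpes.
Half-blood siblings count for one-half the weight of whole-blood siblings at the initial division.
Dividing 1 in proportion to weights (total weight 3): Gbenga (weight 1/2) → 1/6; Adaeze (weight 1) → 1/3; Ebele (weight 1) → 1/3; Obafemi (weight 1/2) → 1/6.
Gbenga is living and takes 1/6.
Adaeze predeceased; the 1/3 allotted to Adaeze's branch passes to Adaeze's issue by representation.
The 1/3 is divided into 2 equal shares of 1/6 among Chukwudi, Zainab.
Chukwudi predeceased; the 1/6 allotted to Chukwudi's branch passes to Chukwudi's issue by representation.
The 1/6 is divided into 3 equal shares of 1/18 among Ifeoma, Uzoma, Segun.
Ifeoma is living and takes 1/18.
Uzoma is living and takes 1/18.
Segun is living and takes 1/18.
Zainab is living and takes 1/6.
Ebele is living and takes 1/3.
Obafemi is living and takes 1/6.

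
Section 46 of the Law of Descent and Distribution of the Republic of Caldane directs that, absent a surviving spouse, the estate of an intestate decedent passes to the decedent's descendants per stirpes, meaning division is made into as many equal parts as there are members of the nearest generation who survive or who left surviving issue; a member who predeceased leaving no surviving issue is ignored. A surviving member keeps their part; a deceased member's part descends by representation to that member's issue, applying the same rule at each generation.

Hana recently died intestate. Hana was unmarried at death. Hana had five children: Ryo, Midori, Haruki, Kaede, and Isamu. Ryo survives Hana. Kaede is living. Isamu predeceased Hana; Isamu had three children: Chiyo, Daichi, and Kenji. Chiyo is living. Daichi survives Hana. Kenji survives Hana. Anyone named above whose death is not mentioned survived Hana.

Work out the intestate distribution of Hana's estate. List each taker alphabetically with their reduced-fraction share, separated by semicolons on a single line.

There is no surviving spouse, so the entire estate passes to Hana's descendants per stirpes.
The estate is divided into 5 equal shares of 1/5 among Ryo, Midori, Haruki, Kaede, Isamu.
Ryo is living and takes 1/5.
Midori is living and takes 1/5.
Haruki is living and takes 1/5.
Kaede is living and takes 1/5.
Isamu predeceased; the 1/5 allotted to Isamu's branch passes to Isamu's issue by representation.
The 1/5 is divided into 3 equal shares of 1/15 among Chiyo, Daichi, Kenji.
Chiyo is living and takes 1/15.
Daichi is living and takes 1/15.
Kenji is living and takes 1/15.

Chiyo 1/15; Daichi 1/15; Haruki 1/5; Kaede 1/5; Kenji 1/15; Midori 1/5; Ryo 1/5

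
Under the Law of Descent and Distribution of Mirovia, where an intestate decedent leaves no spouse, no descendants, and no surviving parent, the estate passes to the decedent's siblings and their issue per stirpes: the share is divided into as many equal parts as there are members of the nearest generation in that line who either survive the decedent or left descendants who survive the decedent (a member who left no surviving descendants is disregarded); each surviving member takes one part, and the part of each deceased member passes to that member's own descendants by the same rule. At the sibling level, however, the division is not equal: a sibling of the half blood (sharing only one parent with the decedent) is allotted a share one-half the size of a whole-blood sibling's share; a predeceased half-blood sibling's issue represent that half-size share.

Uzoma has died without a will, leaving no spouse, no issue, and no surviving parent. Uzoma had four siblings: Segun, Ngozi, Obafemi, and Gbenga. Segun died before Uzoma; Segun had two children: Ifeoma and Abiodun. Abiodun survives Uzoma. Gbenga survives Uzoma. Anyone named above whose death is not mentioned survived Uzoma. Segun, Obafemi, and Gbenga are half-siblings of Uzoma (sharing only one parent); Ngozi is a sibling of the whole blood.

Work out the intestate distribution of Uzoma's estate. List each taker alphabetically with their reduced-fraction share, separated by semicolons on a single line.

No spouse, descendants, or parent survives, so the estate passes to Uzoma's siblings per stirpes.
Half-blood siblings count for one-half the weight of whole-blood siblings at the initial division.
Dividing 1 in proportion to weights (total weight 5/2): Segun (weight 1/2) → 1/5; Ngozi (weight 1) → 2/5; Obafemi (weight 1/2) → 1/5; Gbenga (weight 1/2) → 1/5.
Segun predeceased; the 1/5 allotted to Segun's branch passes to Segun's issue by representation.
The 1/5 is divided into 2 equal shares of 1/10 among Ifeoma, Abiodun.
Ifeoma is living and takes 1/10.
Abiodun is living and takes 1/10.
Ngozi is living and takes 2/5.
Obafemi is living and takes 1/5.
Gbenga is living and takes 1/5.

Abiodun 1/10; Gbenga 1/5; Ifeoma 1/10; Ngozi 2/5; Obafemi 1/5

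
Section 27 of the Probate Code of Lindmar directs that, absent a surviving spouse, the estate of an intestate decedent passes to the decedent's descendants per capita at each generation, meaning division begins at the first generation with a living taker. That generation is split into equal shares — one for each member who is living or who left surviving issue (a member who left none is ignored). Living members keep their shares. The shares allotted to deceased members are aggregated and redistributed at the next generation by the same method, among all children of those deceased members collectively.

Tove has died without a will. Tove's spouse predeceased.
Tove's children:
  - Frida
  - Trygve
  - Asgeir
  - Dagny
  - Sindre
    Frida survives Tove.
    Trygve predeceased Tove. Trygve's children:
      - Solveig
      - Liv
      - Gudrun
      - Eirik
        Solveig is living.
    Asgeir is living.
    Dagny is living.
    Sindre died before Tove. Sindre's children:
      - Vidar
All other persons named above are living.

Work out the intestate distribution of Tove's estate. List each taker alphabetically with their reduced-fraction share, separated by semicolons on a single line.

There is no surviving spouse, so the entire estate passes to Tove's descendants per capita at each generation.
At generation 1 (Frida, Trygve, Asgeir, Dagny, Sindre) there are 5 shares of (1)/5 = 1/5 each.
Living: Frida, Asgeir, and Dagny — each takes 1/5.
Deceased: Trygve and Sindre. Their combined 2/5 is pooled and carried to generation 2.
At generation 2 (Solveig, Liv, Gudrun, Eirik, Vidar) there are 5 shares of (2/5)/5 = 2/25 each.
Living: Solveig, Liv, Gudrun, Eirik, and Vidar — each takes 2/25.

Asgeir 1/5; Dagny 1/5; Eirik 2/25; Frida 1/5; Gudrun 2/25; Liv 2/25; Solveig 2/25; Vidar 2/25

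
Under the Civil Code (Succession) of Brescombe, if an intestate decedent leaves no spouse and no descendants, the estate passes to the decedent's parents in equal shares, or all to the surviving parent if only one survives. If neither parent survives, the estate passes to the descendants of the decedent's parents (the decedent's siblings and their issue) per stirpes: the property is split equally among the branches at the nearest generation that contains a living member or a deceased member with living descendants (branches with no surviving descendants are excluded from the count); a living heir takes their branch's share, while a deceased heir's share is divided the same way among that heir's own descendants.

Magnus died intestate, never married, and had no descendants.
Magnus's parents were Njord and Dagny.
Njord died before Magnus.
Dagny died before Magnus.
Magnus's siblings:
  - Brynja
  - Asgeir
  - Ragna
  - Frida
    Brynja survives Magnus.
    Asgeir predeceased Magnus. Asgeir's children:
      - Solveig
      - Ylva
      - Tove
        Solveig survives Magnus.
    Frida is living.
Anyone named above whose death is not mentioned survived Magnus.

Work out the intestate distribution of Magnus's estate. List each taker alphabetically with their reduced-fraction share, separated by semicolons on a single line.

Brynja 1/4; Frida 1/4; Ragna 1/4; Solveig 1/12; Tove 1/12; Ylva 1/12

Neither parent survives and there are no descendants, so the estate passes to Magnus's siblings and their issue per stirpes.
The estate is divided into 4 equal shares of 1/4 among Brynja, Asgeir, Ragna, Frida.
Brynja is living and takes 1/4.
Asgeir predeceased; the 1/4 allotted to Asgeir's branch passes to Asgeir's issue by representation.
The 1/4 is divided into 3 equal shares of 1/12 among Solveig, Ylva, Tove.
Solveig is living and takes 1/12.
Ylva is living and takes 1/12.
Tove is living and takes 1/12.
Ragna is living and takes 1/4.
Frida is living and takes 1/4.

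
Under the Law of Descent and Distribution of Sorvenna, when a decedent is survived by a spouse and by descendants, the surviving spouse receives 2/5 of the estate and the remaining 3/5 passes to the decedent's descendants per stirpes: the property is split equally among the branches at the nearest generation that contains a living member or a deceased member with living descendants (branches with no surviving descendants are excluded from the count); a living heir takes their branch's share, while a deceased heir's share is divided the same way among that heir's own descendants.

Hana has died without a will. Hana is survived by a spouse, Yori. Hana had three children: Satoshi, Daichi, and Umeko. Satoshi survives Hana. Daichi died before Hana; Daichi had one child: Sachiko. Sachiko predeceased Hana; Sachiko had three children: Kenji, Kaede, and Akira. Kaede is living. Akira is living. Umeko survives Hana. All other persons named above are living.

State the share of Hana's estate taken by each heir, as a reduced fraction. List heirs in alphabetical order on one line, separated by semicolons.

Akira 1/15; Kaede 1/15; Kenji 1/15; Satoshi 1/5; Umeko 1/5; Yori 2/5

Yori, as surviving spouse, takes 2/5.
The remaining 3/5 passes to Hana's descendants per stirpes.
The 3/5 is divided into 3 equal shares of 1/5 among Satoshi, Daichi, Umeko.
Satoshi is living and takes 1/5.
Daichi predeceased; the 1/5 allotted to Daichi's branch passes to Daichi's issue by representation.
Sachiko's line is the sole branch at this level, so the full 1/5 passes to Sachiko's issue by representation.
The 1/5 is divided into 3 equal shares of 1/15 among Kenji, Kaede, Akira.
Kenji is living and takes 1/15.
Kaede is living and takes 1/15.
Akira is living and takes 1/15.
Umeko is living and takes 1/5.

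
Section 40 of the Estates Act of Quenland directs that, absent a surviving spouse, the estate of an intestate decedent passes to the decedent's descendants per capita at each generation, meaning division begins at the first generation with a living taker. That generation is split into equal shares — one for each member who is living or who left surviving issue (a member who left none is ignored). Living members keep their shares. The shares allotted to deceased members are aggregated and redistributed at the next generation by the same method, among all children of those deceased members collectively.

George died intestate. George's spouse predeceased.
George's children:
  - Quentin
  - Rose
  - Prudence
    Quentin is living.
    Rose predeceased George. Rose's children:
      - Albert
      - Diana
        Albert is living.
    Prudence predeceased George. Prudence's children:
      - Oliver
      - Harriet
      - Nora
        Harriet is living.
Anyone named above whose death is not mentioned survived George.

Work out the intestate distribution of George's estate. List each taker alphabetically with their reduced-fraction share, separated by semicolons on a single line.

There is no surviving spouse, so the entire estate passes to George's descendants per capita at each generation.
At generation 1 (Quentin, Rose, Prudence) there are 3 shares of (1)/3 = 1/3 each.
Living: Quentin — each takes 1/3.
Deceased: Rose and Prudence. Their combined 2/3 is pooled and carried to generation 2.
At generation 2 (Albert, Diana, Oliver, Harriet, Nora) there are 5 shares of (2/3)/5 = 2/15 each.
Living: Albert, Diana, Oliver, Harriet, and Nora — each takes 2/15.

Albert 2/15; Diana 2/15; Harriet 2/15; Nora 2/15; Oliver 2/15; Quentin 1/3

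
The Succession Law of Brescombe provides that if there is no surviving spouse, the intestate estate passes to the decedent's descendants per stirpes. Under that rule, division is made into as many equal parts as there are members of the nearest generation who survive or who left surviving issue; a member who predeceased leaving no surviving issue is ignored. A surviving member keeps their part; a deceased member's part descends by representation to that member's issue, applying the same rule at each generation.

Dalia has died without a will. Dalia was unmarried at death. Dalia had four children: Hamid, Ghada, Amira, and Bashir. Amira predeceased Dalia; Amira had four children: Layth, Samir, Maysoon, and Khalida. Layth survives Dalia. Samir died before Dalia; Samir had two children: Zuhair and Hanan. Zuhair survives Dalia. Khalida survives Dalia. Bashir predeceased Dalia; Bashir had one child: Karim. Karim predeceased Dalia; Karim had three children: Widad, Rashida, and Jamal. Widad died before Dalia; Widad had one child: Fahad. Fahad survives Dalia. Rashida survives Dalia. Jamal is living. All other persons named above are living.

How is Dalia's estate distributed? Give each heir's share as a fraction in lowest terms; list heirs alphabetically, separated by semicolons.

There is no surviving spouse, so the entire estate passes to Dalia's descendants per stirpes.
The estate is divided into 4 equal shares of 1/4 among Hamid, Ghada, Amira, Bashir.
Hamid is living and takes 1/4.
Ghada is living and takes 1/4.
Amira predeceased; the 1/4 allotted to Amira's branch passes to Amira's issue by representation.
The 1/4 is divided into 4 equal shares of 1/16 among Layth, Samir, Maysoon, Khalida.
Layth is living and takes 1/16.
Samir predeceased; the 1/16 allotted to Samir's branch passes to Samir's issue by representation.
The 1/16 is divided into 2 equal shares of 1/32 among Zuhair, Hanan.
Zuhair is living and takes 1/32.
Hanan is living and takes 1/32.
Maysoon is living and takes 1/16.
Khalida is living and takes 1/16.
Bashir predeceased; the 1/4 allotted to Bashir's branch passes to Bashir's issue by representation.
Karim's line is the sole branch at this level, so the full 1/4 passes to Karim's issue by representation.
The 1/4 is divided into 3 equal shares of 1/12 among Widad, Rashida, Jamal.
Widad predeceased; the 1/12 allotted to Widad's branch passes to Widad's issue by representation.
Fahad is the sole taker at this level and receives the full 1/12.
Rashida is living and takes 1/12.
Jamal is living and takes 1/12.

Fahad 1/12; Ghada 1/4; Hamid 1/4; Hanan 1/32; Jamal 1/12; Khalida 1/16; Layth 1/16; Maysoon 1/16; Rashida 1/12; Zuhair 1/32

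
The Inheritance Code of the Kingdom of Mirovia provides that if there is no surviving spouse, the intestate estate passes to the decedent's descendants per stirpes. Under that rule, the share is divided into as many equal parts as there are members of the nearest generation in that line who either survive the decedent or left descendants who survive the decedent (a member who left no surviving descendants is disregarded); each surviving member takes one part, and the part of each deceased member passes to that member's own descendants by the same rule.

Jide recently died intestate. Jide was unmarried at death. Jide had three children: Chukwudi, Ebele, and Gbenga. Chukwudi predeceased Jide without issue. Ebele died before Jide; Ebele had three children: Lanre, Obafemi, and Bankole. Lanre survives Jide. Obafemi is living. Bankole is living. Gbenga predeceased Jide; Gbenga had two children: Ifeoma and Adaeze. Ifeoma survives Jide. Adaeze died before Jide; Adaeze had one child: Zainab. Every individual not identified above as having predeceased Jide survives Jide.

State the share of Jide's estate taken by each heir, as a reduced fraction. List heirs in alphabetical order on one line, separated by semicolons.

There is no surviving spouse, so the entire estate passes to Jide's descendants per stirpes.
Chukwudi left no surviving issue, so that branch lapses and is disregarded.
The estate is divided into 2 equal shares of 1/2 among Ebele, Gbenga.
Ebele predeceased; the 1/2 allotted to Ebele's branch passes to Ebele's issue by representation.
The 1/2 is divided into 3 equal shares of 1/6 among Lanre, Obafemi, Bankole.
Lanre is living and takes 1/6.
Obafemi is living and takes 1/6.
Bankole is living and takes 1/6.
Gbenga predeceased; the 1/2 allotted to Gbenga's branch passes to Gbenga's issue by representation.
The 1/2 is divided into 2 equal shares of 1/4 among Ifeoma, Adaeze.
Ifeoma is living and takes 1/4.
Adaeze predeceased; the 1/4 allotted to Adaeze's branch passes to Adaeze's issue by representation.
Zainab is the sole taker at this level and receives the full 1/4.

Bankole 1/6; Ifeoma 1/4; Lanre 1/6; Obafemi 1/6; Zainab 1/4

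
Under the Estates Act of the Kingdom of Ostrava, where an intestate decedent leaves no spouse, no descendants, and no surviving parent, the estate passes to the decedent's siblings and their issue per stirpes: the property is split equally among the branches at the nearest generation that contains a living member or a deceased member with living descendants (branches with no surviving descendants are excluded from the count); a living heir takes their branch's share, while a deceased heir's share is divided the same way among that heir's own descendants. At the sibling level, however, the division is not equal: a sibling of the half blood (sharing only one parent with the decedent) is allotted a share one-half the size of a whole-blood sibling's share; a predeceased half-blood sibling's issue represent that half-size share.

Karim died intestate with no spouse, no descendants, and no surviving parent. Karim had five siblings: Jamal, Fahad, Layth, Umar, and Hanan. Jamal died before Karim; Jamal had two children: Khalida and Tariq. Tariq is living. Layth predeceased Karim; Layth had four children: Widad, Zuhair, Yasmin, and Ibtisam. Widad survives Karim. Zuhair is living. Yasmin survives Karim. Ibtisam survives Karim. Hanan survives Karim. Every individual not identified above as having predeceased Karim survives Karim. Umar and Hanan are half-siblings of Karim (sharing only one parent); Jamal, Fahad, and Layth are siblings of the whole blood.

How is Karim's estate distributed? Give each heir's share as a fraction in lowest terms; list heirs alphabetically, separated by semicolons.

Fahad 1/4; Hanan 1/8; Ibtisam 1/16; Khalida 1/8; Tariq 1/8; Umar 1/8; Widad 1/16; Yasmin 1/16; Zuhair 1/16

No spouse, descendants, or parent survives, so the estate passes to Karim's siblings per stirpes.
Half-blood siblings count for one-half the weight of whole-blood siblings at the initial division.
Dividing 1 in proportion to weights (total weight 4): Jamal (weight 1) → 1/4; Fahad (weight 1) → 1/4; Layth (weight 1) → 1/4; Umar (weight 1/2) → 1/8; Hanan (weight 1/2) → 1/8.
Jamal predeceased; the 1/4 allotted to Jamal's branch passes to Jamal's issue by representation.
The 1/4 is divided into 2 equal shares of 1/8 among Khalida, Tariq.
Khalida is living and takes 1/8.
Tariq is living and takes 1/8.
Fahad is living and takes 1/4.
Layth predeceased; the 1/4 allotted to Layth's branch passes to Layth's issue by representation.
The 1/4 is divided into 4 equal shares of 1/16 among Widad, Zuhair, Yasmin, Ibtisam.
Widad is living and takes 1/16.
Zuhair is living and takes 1/16.
Yasmin is living and takes 1/16.
Ibtisam is living and takes 1/16.
Umar is living and takes 1/8.
Hanan is living and takes 1/8.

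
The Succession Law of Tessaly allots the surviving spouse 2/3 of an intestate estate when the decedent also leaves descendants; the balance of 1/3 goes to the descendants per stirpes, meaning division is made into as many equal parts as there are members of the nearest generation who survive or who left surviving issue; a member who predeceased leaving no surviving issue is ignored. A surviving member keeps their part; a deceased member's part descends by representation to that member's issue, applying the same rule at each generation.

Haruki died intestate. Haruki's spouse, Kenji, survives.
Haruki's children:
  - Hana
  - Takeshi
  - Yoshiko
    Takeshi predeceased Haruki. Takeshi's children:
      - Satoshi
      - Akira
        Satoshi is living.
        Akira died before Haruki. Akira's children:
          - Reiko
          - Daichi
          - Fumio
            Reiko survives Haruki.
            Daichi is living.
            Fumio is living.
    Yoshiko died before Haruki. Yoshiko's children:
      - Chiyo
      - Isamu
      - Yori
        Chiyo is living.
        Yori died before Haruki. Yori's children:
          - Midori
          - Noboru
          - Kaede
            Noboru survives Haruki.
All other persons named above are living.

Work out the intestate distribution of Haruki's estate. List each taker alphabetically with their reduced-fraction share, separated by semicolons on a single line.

Chiyo 1/27; Daichi 1/54; Fumio 1/54; Hana 1/9; Isamu 1/27; Kaede 1/81; Kenji 2/3; Midori 1/81; Noboru 1/81; Reiko 1/54; Satoshi 1/18

Kenji, as surviving spouse, takes 2/3.
The remaining 1/3 passes to Haruki's descendants per stirpes.
The 1/3 is divided into 3 equal shares of 1/9 among Hana, Takeshi, Yoshiko.
Hana is living and takes 1/9.
Takeshi predeceased; the 1/9 allotted to Takeshi's branch passes to Takeshi's issue by representation.
The 1/9 is divided into 2 equal shares of 1/18 among Satoshi, Akira.
Satoshi is living and takes 1/18.
Akira predeceased; the 1/18 allotted to Akira's branch passes to Akira's issue by representation.
The 1/18 is divided into 3 equal shares of 1/54 among Reiko, Daichi, Fumio.
Reiko is living and takes 1/54.
Daichi is living and takes 1/54.
Fumio is living and takes 1/54.
Yoshiko predeceased; the 1/9 allotted to Yoshiko's branch passes to Yoshiko's issue by representation.
The 1/9 is divided into 3 equal shares of 1/27 among Chiyo, Isamu, Yori.
Chiyo is living and takes 1/27.
Isamu is living and takes 1/27.
Yori predeceased; the 1/27 allotted to Yori's branch passes to Yori's issue by representation.
The 1/27 is divided into 3 equal shares of 1/81 among Midori, Noboru, Kaede.
Midori is living and takes 1/81.
Noboru is living and takes 1/81.
Kaede is living and takes 1/81.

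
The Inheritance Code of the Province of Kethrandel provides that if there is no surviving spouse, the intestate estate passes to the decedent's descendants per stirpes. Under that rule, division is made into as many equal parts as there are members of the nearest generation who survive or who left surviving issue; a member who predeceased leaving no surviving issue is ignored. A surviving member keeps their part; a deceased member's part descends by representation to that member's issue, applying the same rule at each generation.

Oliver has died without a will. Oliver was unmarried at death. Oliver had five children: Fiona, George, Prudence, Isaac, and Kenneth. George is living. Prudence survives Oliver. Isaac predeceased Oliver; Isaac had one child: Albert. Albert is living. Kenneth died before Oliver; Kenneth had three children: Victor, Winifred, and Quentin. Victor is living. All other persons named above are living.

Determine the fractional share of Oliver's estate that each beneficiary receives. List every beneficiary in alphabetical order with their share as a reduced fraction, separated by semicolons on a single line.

There is no surviving spouse, so the entire estate passes to Oliver's descendants per stirpes.
The estate is divided into 5 equal shares of 1/5 among Fiona, George, Prudence, Isaac, Kenneth.
Fiona is living and takes 1/5.
George is living and takes 1/5.
Prudence is living and takes 1/5.
Isaac predeceased; the 1/5 allotted to Isaac's branch passes to Isaac's issue by representation.
Albert is the sole taker at this level and receives the full 1/5.
Kenneth predeceased; the 1/5 allotted to Kenneth's branch passes to Kenneth's issue by representation.
The 1/5 is divided into 3 equal shares of 1/15 among Victor, Winifred, Quentin.
Victor is living and takes 1/15.
Winifred is living and takes 1/15.
Quentin is living and takes 1/15.

Albert 1/5; Fiona 1/5; George 1/5; Prudence 1/5; Quentin 1/15; Victor 1/15; Winifred 1/15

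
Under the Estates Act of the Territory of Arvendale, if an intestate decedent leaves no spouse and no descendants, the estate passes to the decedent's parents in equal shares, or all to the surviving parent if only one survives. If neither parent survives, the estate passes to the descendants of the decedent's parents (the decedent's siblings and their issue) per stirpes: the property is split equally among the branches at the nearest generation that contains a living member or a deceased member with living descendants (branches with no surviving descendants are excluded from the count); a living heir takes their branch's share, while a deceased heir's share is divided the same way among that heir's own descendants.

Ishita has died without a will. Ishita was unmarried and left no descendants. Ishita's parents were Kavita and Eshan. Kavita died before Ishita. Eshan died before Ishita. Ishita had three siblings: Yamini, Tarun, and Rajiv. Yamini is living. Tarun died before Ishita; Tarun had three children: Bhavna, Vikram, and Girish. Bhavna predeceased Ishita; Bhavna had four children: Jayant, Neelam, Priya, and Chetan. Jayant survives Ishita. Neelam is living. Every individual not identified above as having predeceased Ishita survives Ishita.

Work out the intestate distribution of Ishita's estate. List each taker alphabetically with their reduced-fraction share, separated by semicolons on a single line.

Neither parent survives and there are no descendants, so the estate passes to Ishita's siblings and their issue per stirpes.
The estate is divided into 3 equal shares of 1/3 among Yamini, Tarun, Rajiv.
Yamini is living and takes 1/3.
Tarun predeceased; the 1/3 allotted to Tarun's branch passes to Tarun's issue by representation.
The 1/3 is divided into 3 equal shares of 1/9 among Bhavna, Vikram, Girish.
Bhavna predeceased; the 1/9 allotted to Bhavna's branch passes to Bhavna's issue by representation.
The 1/9 is divided into 4 equal shares of 1/36 among Jayant, Neelam, Priya, Chetan.
Jayant is living and takes 1/36.
Neelam is living and takes 1/36.
Priya is living and takes 1/36.
Chetan is living and takes 1/36.
Vikram is living and takes 1/9.
Girish is living and takes 1/9.
Rajiv is living and takes 1/3.

Chetan 1/36; Girish 1/9; Jayant 1/36; Neelam 1/36; Priya 1/36; Rajiv 1/3; Vikram 1/9; Yamini 1/3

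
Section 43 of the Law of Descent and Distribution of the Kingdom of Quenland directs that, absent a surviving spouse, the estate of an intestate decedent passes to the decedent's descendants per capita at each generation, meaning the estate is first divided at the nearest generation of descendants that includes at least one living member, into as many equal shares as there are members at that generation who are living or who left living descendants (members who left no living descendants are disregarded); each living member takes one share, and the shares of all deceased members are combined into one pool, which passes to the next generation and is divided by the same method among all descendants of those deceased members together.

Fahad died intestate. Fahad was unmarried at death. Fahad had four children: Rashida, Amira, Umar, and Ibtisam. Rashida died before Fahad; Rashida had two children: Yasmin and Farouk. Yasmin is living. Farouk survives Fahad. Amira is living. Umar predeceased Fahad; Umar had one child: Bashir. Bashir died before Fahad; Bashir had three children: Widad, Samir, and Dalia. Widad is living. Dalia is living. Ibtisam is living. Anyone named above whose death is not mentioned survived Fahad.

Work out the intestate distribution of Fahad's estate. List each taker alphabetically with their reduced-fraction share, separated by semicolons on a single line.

There is no surviving spouse, so the entire estate passes to Fahad's descendants per capita at each generation.
At generation 1 (Rashida, Amira, Umar, Ibtisam) there are 4 shares of (1)/4 = 1/4 each.
Living: Amira and Ibtisam — each takes 1/4.
Deceased: Rashida and Umar. Their combined 1/2 is pooled and carried to generation 2.
At generation 2 (Yasmin, Farouk, Bashir) there are 3 shares of (1/2)/3 = 1/6 each.
Living: Yasmin and Farouk — each takes 1/6.
Deceased: Bashir. That 1/6 share is carried to generation 3.
At generation 3 (Widad, Samir, Dalia) there are 3 shares of (1/6)/3 = 1/18 each.
Living: Widad, Samir, and Dalia — each takes 1/18.

Amira 1/4; Dalia 1/18; Farouk 1/6; Ibtisam 1/4; Samir 1/18; Widad 1/18; Yasmin 1/6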